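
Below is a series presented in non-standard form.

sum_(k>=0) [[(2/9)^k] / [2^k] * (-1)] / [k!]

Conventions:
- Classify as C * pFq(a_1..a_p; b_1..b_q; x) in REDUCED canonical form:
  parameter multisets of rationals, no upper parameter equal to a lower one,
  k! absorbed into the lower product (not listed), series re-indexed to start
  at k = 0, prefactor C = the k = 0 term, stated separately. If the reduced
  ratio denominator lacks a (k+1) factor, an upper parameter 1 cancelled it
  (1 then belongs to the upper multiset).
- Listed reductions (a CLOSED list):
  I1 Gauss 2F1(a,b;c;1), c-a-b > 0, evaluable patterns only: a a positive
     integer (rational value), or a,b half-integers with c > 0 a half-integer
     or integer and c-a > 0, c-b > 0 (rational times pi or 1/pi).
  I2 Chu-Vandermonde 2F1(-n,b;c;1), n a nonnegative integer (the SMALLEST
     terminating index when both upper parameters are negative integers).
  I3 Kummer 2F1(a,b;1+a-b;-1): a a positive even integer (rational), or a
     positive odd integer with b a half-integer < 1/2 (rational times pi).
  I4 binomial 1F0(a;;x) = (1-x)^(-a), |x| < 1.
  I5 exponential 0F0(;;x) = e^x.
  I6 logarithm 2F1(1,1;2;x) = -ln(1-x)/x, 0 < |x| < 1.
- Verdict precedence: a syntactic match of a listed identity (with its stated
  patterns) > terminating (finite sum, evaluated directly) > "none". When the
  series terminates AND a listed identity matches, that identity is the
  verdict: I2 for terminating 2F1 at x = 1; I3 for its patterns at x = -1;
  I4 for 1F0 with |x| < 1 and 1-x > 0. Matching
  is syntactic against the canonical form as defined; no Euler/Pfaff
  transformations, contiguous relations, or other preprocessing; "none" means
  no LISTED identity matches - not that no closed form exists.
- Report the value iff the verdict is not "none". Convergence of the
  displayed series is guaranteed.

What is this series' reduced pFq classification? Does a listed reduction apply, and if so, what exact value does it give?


x = 1/9 here; the reduced form reads 0F0, upper {-}, lower {-}, C = -1. Verdict at x = 1/9: exponential (I5) matches (the 0F0 exponential series at x = 1/9). Hence: (-1) * e^(1/9).

Key step: from the first term -1: the two k-th powers (C = -1, x = 1/9) combine into one argument.
Consecutive-term ratio: r(k) = (1/9) * 1 / [(k+1)] - rational in k. x = (1/9); t_0 = -1; negate the roots.


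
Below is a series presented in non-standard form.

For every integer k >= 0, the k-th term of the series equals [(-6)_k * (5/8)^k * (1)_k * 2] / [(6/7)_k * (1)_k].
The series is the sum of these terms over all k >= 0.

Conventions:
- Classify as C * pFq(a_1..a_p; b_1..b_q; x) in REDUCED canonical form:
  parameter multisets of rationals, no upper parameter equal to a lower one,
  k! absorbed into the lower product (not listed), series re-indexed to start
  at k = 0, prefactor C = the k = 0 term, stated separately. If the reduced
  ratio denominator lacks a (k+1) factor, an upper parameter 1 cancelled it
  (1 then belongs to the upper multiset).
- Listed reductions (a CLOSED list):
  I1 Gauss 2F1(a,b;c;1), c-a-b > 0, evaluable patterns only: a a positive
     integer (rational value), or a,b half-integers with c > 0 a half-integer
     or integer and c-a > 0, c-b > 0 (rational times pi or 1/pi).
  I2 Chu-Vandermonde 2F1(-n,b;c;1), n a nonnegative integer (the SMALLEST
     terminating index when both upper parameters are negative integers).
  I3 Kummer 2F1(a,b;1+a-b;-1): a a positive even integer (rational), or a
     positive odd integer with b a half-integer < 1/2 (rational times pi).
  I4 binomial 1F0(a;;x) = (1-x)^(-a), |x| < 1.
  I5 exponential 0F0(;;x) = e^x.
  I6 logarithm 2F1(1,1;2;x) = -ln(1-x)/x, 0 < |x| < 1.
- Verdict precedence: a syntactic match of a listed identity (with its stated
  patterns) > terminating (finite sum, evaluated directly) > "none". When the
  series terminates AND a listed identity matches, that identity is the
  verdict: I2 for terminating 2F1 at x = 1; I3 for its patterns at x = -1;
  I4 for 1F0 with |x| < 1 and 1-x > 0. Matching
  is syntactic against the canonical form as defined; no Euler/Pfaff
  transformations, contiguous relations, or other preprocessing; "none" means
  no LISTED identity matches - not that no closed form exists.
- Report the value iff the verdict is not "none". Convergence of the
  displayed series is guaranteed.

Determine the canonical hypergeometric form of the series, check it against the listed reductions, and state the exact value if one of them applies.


At argument 5/8: a 2F1 with upper {-6, 1}, lower {6/7}, scaled by C = 2. Verdict: terminating - no listed pattern fits, but -6 in the upper list cuts the series at k = 6; direct evaluation. Hence: -102915271/1187643392.

Structural cue: x = (5/8) and (1)_k (prefactor 2) is k! itself.
Consecutive-term ratio: r(k) = (5/8) * (k-6) (k+1) / [(k+6/7) (k+1)] - rational; roots negated = parameters, x = (5/8), C = 2.


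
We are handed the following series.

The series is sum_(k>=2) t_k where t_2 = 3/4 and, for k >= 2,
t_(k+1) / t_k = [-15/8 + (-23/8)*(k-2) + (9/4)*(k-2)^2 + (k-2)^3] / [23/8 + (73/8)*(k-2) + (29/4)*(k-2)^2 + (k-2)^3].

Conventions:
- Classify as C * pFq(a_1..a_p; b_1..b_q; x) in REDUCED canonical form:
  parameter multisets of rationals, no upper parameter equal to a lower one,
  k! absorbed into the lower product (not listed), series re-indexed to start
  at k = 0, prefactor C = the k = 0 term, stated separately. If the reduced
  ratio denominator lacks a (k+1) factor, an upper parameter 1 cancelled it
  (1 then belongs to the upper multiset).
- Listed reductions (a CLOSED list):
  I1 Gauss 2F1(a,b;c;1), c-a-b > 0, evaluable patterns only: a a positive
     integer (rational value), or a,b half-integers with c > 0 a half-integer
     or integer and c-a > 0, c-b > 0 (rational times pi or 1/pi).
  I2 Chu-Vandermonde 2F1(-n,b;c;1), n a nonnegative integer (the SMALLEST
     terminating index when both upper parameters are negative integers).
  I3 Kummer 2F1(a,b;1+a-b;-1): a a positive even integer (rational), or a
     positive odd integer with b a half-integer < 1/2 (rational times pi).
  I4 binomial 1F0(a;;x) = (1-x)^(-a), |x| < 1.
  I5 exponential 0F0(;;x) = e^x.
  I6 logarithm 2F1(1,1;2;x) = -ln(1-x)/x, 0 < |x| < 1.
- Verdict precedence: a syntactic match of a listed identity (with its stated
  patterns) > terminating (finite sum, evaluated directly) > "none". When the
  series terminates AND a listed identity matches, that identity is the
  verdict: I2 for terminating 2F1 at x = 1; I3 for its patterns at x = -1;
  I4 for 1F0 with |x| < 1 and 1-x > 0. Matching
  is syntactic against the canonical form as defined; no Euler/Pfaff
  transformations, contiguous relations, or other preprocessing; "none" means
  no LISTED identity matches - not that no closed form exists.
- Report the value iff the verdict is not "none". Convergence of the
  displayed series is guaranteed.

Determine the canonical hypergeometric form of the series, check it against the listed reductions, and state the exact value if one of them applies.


Reduced: x = 1, 2F1, upper = {-5/4, 3}, lower = {23/4}, C = 3/4. Verdict: the Gauss summation I1 applies (x = 1: the Gamma ratio telescopes since c-a-b = 4 > 0 and a = 3 in Z>0). Sum: 627/2048.

Key observation: t_0 = 3/4 here, and the ratio is unreduced: k + 1/2 divides both sides (prefactor 3/4).
Adjacent-term ratio: r(k) = 1 * (k-5/4) (k+3) / [(k+23/4) (k+1)] - rational in k. x = 1; t_0 = 3/4; negate the roots.


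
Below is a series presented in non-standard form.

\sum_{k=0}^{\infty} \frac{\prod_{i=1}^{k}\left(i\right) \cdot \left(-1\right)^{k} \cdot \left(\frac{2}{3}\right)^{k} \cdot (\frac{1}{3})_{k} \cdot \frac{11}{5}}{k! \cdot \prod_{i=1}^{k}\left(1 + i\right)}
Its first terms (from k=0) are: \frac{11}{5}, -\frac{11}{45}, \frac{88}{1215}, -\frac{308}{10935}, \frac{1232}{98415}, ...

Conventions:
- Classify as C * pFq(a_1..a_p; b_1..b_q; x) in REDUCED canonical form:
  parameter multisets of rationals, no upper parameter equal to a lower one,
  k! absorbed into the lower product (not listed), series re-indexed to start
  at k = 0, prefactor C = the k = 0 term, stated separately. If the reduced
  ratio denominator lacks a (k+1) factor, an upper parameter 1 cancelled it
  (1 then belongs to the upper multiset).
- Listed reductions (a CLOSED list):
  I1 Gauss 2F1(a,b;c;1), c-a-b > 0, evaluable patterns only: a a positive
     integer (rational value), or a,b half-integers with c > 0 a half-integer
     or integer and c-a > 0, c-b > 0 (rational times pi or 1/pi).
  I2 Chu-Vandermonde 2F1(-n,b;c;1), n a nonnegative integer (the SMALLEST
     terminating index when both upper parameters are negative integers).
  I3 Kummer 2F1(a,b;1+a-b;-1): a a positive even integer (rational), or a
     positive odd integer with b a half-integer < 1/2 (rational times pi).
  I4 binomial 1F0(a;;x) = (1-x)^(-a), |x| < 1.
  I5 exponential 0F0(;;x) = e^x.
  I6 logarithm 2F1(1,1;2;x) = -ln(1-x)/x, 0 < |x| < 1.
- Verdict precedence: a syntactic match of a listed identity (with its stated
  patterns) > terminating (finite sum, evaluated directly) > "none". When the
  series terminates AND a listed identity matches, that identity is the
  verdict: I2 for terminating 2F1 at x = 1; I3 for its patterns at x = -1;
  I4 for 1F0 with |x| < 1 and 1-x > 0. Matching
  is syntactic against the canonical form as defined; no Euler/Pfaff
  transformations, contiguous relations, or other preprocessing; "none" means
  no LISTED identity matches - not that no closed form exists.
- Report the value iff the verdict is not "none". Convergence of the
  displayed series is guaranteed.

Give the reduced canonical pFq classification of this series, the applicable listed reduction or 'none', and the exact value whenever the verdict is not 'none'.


At argument -\frac{2}{3}: a 2F1 with upper {\frac{1}{3}, 1}, lower {2}, scaled by C = \frac{11}{5}. Verdict: none - this 2F1 at x = -\frac{2}{3} matches no listed pattern, and upper {\frac{1}{3}, 1} holds no stopper.

First insight: from the first term \frac{11}{5}: the running product (C = 11/5) telescopes to a rising factorial.
Ratio: r(k) = -\frac{2}{3} * (k+\frac{1}{3}) (k+1) / [(k+2) (k+1)] - poly over poly, x = -\frac{2}{3} from leading terms; C = \frac{11}{5} at k = 0.


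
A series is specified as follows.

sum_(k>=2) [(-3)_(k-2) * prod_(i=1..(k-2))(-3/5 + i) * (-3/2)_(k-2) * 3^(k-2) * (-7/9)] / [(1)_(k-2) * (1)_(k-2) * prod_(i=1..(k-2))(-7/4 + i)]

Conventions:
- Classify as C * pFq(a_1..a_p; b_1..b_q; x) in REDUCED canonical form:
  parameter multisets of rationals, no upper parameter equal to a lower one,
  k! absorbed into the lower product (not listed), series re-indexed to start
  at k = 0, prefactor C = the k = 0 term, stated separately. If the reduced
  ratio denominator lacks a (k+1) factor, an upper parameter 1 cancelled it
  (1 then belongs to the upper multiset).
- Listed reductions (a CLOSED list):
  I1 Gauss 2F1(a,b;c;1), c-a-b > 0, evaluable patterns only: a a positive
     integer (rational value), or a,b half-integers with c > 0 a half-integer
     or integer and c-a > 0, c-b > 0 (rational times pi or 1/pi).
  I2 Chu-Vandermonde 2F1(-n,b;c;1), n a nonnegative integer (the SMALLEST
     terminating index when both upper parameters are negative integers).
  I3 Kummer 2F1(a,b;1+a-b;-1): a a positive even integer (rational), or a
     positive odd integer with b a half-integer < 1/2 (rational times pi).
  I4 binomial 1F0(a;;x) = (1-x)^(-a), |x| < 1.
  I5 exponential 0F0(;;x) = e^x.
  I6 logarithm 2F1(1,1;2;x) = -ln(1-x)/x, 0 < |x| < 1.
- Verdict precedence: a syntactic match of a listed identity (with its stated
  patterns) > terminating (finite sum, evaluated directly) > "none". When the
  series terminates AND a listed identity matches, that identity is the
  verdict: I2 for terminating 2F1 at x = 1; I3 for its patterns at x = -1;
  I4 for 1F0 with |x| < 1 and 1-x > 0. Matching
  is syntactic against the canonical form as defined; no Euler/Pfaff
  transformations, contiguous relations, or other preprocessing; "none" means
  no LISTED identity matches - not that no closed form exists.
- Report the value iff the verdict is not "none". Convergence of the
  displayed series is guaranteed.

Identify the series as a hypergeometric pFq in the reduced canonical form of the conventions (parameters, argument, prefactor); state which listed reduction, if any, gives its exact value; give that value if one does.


With C = -7/9: the canonical form is 3F2(-3, -3/2, 2/5; -3/4, 1; 3). Verdict: terminating - upper parameter -3 makes this a finite sum (last index 3), evaluated exactly. Exact value: 117089/5625.

Key step: with t_0 = -7/9, (1)_k (prefactor -7/9) is k! itself.
Consecutive-term ratio: r(k) = 3 * (k-3) (k-3/2) (k+2/5) / [(k-3/4) (k+1) (k+1)] - rational in k. x = 3; t_0 = -7/9; negate the roots.


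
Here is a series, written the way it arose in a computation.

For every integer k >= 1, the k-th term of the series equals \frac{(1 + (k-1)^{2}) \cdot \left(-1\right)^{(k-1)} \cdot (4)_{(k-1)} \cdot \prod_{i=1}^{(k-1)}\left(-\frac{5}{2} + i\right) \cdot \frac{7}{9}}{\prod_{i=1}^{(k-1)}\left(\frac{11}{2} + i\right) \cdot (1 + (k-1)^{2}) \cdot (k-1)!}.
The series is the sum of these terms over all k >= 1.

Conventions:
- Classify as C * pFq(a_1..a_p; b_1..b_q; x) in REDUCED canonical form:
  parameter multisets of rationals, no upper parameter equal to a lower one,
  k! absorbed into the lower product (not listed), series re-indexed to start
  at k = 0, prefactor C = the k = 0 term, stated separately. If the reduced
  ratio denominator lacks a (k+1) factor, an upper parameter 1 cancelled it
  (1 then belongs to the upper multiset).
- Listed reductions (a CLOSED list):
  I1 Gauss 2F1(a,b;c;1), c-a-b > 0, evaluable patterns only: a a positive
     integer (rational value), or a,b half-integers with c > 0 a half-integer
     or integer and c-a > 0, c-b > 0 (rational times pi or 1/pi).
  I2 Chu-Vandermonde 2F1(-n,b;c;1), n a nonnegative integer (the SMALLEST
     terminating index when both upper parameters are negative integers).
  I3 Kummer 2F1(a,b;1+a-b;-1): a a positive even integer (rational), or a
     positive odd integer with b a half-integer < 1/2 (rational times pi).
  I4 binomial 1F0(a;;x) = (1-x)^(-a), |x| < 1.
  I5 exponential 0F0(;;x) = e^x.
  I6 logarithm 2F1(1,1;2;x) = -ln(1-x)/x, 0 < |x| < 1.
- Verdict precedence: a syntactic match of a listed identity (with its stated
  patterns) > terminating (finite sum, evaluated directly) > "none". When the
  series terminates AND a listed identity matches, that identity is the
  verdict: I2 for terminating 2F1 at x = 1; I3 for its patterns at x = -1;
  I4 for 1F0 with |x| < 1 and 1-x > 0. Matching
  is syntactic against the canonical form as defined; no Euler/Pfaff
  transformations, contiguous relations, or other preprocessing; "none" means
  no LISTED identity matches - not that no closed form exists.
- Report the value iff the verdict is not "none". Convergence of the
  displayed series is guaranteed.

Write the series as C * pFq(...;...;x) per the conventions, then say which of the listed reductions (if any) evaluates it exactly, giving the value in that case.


Prefactor \frac{7}{9}, argument -1: 2F1 with upper {-\frac{3}{2}, 4} over lower {\frac{13}{2}}. Verdict: the Kummer evaluation I3 matches (x = -1; c = \frac{13}{2} equals 1+a-b for upper {-\frac{3}{2}, 4}: listed pattern). Hence: \frac{77}{48}.

Structural cue: t_0 = \frac{7}{9} here, and the running product (prefactor 7/9) telescopes to a rising factorial.
Ratio: r(k) = -1 * (k-\frac{3}{2}) (k+4) / [(k+\frac{13}{2}) (k+1)] - rational in k. x = -1; t_0 = \frac{7}{9}; negate the roots.


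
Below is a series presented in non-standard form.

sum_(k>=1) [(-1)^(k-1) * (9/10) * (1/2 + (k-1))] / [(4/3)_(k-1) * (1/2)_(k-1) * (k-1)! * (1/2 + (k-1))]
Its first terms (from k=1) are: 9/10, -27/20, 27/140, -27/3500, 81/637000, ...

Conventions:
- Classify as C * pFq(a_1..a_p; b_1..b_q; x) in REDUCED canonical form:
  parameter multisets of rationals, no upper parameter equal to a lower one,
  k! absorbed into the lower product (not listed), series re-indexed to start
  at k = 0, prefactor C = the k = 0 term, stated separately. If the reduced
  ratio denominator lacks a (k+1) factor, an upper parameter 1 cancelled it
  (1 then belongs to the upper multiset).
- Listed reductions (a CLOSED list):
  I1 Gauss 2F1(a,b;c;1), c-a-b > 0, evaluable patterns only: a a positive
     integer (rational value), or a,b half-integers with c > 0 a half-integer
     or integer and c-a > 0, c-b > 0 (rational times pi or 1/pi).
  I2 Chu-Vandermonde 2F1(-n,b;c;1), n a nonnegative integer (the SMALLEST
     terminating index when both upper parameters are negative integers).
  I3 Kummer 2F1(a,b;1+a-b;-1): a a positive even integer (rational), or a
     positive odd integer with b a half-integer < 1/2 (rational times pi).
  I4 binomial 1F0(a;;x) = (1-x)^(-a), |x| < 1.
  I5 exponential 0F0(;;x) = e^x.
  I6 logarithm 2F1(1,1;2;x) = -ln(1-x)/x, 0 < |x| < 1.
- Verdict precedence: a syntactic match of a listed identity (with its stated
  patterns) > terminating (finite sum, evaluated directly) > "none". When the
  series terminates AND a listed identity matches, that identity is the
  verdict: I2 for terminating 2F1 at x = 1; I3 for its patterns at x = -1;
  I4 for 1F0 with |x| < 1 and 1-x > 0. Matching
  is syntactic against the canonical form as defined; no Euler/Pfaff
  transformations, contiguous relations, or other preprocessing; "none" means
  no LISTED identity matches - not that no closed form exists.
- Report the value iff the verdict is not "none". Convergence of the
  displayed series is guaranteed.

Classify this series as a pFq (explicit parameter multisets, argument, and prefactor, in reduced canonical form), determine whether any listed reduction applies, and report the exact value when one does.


Structural cue: x = (-1) and k + 1/2 divides numerator and denominator alike; C = 9/10 after cancelling.
Term ratio: r(k) = (-1) * 1 / [(k+1/2) (k+4/3) (k+1)] - rational; roots negated = parameters, x = (-1), C = 9/10.

At argument -1: a 0F2 with upper {-}, lower {1/2, 4/3}, scaled by C = 9/10. Verdict: none. A 0F2 with upper {-} fits none of I1-I6 at x = -1; the sum runs forever.


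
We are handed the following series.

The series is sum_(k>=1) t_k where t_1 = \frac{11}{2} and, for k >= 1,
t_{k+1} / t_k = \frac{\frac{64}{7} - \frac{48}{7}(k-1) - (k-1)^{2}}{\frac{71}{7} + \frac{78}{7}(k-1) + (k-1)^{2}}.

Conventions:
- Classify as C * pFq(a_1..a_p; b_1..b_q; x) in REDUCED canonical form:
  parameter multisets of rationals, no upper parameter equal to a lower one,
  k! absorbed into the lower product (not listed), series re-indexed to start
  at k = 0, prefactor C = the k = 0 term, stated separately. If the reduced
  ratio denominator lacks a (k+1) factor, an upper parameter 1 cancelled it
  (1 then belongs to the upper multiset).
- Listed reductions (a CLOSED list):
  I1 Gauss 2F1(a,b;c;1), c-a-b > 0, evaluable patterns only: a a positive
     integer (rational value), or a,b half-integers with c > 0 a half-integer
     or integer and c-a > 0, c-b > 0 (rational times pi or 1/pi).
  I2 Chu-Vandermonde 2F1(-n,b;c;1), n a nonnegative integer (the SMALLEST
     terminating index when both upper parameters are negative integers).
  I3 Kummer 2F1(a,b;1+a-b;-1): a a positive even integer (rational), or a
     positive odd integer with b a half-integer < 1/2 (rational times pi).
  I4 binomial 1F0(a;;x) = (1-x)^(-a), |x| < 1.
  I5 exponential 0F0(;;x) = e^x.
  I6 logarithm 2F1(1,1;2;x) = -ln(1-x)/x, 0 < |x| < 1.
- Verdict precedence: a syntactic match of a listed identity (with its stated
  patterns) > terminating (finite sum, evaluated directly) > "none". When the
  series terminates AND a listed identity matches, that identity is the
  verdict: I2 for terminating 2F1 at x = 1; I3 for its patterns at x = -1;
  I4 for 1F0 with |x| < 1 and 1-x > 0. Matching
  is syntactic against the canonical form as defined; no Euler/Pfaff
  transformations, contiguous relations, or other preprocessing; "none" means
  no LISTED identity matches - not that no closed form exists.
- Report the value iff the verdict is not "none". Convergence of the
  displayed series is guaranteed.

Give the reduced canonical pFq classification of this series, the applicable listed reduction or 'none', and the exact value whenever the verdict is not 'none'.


x = -1 here; the reduced form reads 2F1, upper {-\frac{8}{7}, 8}, lower {\frac{71}{7}}, C = \frac{11}{2}. Verdict (x = -1): the Kummer evaluation I3 applies (x = -1; c = \frac{71}{7} equals 1+a-b for upper {-\frac{8}{7}, 8}: listed pattern). Sum: \frac{179740}{16807}.

First insight: with t_0 = \frac{11}{2}, roots of the ratio polynomials (prefactor 11/2) are the negated parameters.
Consecutive-term ratio: r(k) = -1 * (k-\frac{8}{7}) (k+8) / [(k+\frac{71}{7}) (k+1)] - poly over poly, x = -1 from leading terms; C = \frac{11}{2} at k = 0.


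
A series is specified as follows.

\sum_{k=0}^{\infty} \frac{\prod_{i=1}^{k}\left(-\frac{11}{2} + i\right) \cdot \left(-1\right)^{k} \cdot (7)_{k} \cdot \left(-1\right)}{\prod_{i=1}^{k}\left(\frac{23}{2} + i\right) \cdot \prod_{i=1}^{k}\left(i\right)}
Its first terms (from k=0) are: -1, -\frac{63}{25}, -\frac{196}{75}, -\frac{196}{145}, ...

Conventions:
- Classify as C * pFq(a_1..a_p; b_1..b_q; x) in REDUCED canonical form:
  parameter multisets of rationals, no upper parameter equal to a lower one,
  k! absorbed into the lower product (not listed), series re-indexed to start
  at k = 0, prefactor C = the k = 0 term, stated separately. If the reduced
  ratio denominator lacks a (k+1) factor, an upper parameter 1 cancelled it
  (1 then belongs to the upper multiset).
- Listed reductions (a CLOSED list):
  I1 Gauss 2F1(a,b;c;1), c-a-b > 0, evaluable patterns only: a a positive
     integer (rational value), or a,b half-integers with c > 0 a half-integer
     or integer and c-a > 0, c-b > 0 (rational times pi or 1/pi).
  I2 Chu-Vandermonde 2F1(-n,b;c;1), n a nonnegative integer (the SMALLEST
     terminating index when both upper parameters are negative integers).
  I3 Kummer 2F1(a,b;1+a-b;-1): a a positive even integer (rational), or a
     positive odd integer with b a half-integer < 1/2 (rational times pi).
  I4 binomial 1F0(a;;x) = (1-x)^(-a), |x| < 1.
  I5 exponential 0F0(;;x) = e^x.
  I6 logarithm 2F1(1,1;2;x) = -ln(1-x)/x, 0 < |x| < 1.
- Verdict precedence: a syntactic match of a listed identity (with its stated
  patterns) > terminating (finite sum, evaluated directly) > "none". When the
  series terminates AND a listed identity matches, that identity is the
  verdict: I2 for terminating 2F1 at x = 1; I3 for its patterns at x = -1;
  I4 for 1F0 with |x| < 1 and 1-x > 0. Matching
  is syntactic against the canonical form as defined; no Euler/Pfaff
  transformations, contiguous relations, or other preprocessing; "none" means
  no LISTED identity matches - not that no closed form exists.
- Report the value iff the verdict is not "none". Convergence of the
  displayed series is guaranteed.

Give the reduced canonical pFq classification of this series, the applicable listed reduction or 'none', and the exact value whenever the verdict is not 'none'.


Prefactor -1, argument -1: 2F1 with upper {-\frac{9}{2}, 7} over lower {\frac{25}{2}}. Verdict: Kummer's theorem (I3) fires (x = -1; c = \frac{25}{2} equals 1+a-b for upper {-\frac{9}{2}, 7}: listed pattern). Sum: \left(-\frac{334639305}{134217728}\right) \cdot \pi.

Key step: t_0 = -1 here, and the running product (C = -1) telescopes to a rising factorial.
Term ratio: r(k) = -1 * (k-\frac{9}{2}) (k+7) / [(k+\frac{25}{2}) (k+1)] - rational in k, leading ratio -1; with t_0 = -1, classification follows.


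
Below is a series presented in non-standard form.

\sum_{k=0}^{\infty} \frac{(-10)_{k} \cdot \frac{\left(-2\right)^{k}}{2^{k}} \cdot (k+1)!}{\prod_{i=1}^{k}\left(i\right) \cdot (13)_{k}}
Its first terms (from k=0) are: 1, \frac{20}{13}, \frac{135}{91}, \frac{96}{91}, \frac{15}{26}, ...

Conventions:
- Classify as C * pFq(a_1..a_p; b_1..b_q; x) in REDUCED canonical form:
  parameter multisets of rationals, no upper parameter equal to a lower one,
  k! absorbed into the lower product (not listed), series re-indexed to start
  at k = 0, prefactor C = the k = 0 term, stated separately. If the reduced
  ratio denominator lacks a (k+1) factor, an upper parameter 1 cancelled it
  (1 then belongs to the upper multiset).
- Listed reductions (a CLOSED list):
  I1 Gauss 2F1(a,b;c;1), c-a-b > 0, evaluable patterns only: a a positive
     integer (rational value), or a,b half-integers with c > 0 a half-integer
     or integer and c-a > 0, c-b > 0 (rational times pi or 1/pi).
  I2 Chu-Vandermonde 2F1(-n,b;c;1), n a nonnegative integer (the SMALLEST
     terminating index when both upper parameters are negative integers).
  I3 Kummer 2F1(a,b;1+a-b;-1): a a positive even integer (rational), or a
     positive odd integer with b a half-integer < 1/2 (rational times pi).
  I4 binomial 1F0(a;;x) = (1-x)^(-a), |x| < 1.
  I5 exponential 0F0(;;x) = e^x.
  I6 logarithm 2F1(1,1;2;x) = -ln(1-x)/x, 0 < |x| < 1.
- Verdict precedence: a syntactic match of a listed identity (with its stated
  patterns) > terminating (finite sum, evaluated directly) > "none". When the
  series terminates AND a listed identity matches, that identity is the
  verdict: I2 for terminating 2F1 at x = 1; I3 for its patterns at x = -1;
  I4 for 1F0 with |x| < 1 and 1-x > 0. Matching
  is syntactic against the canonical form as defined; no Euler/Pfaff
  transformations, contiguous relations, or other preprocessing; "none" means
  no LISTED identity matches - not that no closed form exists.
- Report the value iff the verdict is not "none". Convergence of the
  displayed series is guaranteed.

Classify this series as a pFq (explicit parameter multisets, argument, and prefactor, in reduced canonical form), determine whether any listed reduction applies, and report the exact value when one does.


Reduced: x = -1, 2F1, upper = {-10, 2}, lower = {13}, C = 1. Verdict at x = -1: the Kummer evaluation I3 matches (x = -1; c = 13 equals 1+a-b for upper {-10, 2}: listed pattern). Its exact value is 6.

The tell: x = -1 and the two k-th powers (C = 1, x = -1) combine into one argument.
Adjacent-term ratio: r(k) = -1 * (k-10) (k+2) / [(k+13) (k+1)] - rational in k. x = -1; t_0 = 1; negate the roots.


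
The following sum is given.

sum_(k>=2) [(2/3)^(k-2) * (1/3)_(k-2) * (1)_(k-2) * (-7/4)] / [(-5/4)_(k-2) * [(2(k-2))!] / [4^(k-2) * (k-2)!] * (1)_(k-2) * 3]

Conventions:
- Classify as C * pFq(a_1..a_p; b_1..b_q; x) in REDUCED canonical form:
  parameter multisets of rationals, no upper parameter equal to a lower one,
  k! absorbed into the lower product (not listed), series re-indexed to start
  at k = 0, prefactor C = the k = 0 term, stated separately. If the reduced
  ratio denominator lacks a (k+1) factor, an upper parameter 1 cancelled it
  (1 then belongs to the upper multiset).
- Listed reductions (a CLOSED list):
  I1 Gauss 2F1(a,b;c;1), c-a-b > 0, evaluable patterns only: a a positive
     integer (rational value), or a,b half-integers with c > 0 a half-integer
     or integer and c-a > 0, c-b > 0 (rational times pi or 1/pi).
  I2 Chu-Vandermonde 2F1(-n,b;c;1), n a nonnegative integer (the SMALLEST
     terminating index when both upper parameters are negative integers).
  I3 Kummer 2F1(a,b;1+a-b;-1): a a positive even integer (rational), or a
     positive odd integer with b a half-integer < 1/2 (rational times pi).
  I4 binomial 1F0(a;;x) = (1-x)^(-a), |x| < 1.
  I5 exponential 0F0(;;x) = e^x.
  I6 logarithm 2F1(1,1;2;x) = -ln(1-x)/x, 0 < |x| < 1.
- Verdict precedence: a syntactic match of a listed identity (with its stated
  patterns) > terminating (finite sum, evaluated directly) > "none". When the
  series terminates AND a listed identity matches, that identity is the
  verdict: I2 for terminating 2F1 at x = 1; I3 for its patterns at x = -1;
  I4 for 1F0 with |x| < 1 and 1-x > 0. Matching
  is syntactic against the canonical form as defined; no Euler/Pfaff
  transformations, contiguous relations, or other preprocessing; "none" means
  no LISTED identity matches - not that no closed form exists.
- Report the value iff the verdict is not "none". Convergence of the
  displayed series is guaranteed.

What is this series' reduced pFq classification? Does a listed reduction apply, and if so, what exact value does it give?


This is -7/12 * 2F2(1/3, 1; -5/4, 1/2; 2/3) in reduced canonical form. Verdict: no listed reduction: x = 2/3 and upper {1/3, 1} fail every I1-I6 pattern.

First insight: t_0 being -7/12, the constant factors (prefactor -7/12) combine into one prefactor.
Term ratio: r(k) = (2/3) * (k+1/3) (k+1) / [(k-5/4) (k+1/2) (k+1)] - rational; roots negated = parameters, x = (2/3), C = -7/12.


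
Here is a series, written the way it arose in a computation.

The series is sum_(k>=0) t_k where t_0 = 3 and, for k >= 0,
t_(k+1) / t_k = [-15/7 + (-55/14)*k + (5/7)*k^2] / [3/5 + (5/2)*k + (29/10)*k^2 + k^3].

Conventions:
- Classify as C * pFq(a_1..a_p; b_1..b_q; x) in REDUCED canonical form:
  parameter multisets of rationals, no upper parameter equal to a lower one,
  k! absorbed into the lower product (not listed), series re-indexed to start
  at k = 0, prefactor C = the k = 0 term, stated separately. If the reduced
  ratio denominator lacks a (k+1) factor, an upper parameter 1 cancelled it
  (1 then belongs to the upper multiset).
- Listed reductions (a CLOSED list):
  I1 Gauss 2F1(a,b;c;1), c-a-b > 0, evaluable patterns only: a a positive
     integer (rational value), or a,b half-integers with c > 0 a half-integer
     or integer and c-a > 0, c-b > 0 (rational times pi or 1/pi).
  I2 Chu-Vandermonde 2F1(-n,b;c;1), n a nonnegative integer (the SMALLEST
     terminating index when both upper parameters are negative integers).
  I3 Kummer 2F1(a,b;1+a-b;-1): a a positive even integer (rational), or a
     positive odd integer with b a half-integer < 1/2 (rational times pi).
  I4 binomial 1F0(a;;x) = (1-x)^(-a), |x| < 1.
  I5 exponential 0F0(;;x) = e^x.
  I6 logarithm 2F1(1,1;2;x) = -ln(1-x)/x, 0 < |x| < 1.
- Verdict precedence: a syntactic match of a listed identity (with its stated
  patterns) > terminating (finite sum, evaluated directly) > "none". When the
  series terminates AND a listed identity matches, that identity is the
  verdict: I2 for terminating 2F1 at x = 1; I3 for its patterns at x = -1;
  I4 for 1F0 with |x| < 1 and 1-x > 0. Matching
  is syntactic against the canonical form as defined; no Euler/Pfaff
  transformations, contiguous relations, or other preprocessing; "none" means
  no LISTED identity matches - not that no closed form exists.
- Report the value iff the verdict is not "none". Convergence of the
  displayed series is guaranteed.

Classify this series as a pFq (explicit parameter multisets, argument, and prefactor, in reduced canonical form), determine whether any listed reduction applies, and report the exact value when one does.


Structural cue: t_0 = 3 here, and factor the ratio over Q (prefactor 3): negated roots = parameters.
Ratio: r(k) = (5/7) * (k-6) (k+1/2) / [(k+2/5) (k+3/2) (k+1)] - rational; roots negated = parameters, x = (5/7), C = 3.

Canonical form: C = 3 times 2F2 with upper {-6, 1/2}, lower {2/5, 3/2}, x = 5/7. Verdict: terminating. (-6)_k vanishes past k = 6, leaving a 7-term sum, computed directly. Exact value: -14924858008777/9513660972816.


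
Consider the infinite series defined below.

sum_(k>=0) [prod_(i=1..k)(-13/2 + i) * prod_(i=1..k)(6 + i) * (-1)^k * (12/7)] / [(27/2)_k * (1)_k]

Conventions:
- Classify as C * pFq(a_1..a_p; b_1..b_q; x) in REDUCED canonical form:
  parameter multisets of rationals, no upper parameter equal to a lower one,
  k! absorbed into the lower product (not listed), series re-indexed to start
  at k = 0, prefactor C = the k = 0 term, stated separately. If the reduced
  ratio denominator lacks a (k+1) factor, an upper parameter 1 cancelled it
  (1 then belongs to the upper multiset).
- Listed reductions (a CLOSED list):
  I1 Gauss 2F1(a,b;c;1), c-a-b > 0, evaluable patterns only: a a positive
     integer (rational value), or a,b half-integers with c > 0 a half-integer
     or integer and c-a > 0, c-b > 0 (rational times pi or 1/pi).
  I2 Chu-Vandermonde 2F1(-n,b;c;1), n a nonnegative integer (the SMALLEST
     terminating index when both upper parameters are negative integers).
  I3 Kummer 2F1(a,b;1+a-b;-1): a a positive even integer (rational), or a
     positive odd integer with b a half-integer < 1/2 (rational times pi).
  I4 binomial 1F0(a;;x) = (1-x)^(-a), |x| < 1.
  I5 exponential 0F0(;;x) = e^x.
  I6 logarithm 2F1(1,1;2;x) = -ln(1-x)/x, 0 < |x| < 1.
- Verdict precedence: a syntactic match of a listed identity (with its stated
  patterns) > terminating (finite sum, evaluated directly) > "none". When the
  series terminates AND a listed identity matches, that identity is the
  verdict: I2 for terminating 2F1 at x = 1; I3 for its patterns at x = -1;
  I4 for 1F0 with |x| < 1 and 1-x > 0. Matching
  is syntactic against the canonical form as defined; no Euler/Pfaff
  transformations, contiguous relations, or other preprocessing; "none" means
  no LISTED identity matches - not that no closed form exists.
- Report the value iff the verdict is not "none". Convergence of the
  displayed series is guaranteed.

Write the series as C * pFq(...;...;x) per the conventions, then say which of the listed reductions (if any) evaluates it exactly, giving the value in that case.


x = -1 here; the reduced form reads 2F1, upper {-11/2, 7}, lower {27/2}, C = 12/7. Verdict (x = -1): the Kummer evaluation I3 applies (x = -1; c = 27/2 equals 1+a-b for upper {-11/2, 7}: listed pattern). Sum: (398380125/67108864) * pi.

First insight: x = (-1) and the running product (C = 12/7) telescopes to a rising factorial.
Consecutive-term ratio: r(k) = (-1) * (k-11/2) (k+7) / [(k+27/2) (k+1)] - rational in k. x = (-1); t_0 = 12/7; negate the roots.


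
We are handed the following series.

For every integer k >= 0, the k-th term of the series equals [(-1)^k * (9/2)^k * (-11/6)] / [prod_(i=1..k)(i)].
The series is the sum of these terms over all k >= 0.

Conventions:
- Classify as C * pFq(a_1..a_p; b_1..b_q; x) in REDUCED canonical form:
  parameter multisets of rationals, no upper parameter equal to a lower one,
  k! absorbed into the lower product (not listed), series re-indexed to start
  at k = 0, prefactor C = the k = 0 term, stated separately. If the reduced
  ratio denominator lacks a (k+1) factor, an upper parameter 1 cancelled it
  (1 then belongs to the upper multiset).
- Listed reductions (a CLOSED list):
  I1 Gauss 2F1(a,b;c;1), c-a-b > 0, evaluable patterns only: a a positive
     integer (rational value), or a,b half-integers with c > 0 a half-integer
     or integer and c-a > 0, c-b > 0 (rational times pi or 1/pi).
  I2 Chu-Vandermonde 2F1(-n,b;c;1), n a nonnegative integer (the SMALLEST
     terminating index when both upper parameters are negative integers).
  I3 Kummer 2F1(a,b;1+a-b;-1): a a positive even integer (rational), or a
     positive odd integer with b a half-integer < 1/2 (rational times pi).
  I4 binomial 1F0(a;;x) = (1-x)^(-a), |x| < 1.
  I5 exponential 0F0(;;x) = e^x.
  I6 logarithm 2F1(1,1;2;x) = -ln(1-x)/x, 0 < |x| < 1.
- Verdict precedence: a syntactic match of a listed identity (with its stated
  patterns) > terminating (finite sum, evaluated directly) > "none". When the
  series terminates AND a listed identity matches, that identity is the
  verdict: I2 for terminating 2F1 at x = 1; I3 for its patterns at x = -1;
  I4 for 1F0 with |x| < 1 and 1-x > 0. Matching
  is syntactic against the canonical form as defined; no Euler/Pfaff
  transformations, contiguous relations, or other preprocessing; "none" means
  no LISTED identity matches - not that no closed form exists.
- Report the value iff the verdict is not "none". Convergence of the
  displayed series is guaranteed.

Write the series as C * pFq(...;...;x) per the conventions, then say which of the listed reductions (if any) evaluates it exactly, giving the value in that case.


Key step: from the first term -11/6: the product of the first k integers (C = -11/6, x = -9/2) is k!.
Term ratio: r(k) = (-9/2) * 1 / [(k+1)] - rational; roots negated = parameters, x = (-9/2), C = -11/6.

Canonical form: C = -11/6 times 0F0 with upper {-}, lower {-}, x = -9/2. Verdict at x = -9/2: the exponential series (I5) matches (the 0F0 exponential series at x = -9/2). Its exact value is (-11/6) * e^(-9/2).


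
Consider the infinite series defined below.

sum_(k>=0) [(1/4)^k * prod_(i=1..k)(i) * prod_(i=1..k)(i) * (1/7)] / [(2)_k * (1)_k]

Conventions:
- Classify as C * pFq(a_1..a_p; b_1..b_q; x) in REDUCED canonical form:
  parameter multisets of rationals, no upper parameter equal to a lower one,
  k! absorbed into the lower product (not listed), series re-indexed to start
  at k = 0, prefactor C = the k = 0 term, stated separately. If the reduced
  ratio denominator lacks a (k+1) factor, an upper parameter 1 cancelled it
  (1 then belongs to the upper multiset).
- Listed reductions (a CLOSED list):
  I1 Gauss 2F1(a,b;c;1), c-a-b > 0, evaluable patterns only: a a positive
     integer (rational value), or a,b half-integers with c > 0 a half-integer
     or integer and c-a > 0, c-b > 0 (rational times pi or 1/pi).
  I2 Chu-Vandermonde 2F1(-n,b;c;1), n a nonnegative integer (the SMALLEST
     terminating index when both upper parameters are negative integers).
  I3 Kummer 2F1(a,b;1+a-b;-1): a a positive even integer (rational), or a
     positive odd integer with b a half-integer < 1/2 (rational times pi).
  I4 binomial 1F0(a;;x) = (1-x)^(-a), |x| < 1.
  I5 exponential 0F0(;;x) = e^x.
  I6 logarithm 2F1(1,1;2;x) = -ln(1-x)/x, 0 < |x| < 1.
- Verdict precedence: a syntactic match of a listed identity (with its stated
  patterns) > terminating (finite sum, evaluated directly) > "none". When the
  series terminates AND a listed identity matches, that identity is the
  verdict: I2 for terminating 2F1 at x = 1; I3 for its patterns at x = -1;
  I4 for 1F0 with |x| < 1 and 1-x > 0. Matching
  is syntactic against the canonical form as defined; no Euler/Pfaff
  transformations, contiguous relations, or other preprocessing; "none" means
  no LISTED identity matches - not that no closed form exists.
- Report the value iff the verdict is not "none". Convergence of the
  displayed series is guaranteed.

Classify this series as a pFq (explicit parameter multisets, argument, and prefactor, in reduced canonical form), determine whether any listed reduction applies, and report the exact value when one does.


Prefactor 1/7, argument 1/4: 2F1 with upper {1, 1} over lower {2}. Verdict: the logarithmic series (I6) applies (the logarithm: parameters (1,1;2), x = 1/4). Its exact value is (-4/7) * ln(3/4).

Structural cue: x = (1/4) and the running product (C = 1/7) telescopes to a rising factorial.
Consecutive-term ratio: r(k) = (1/4) * (k+1) (k+1) / [(k+2) (k+1)] - poly over poly, x = (1/4) from leading terms; C = 1/7 at k = 0.


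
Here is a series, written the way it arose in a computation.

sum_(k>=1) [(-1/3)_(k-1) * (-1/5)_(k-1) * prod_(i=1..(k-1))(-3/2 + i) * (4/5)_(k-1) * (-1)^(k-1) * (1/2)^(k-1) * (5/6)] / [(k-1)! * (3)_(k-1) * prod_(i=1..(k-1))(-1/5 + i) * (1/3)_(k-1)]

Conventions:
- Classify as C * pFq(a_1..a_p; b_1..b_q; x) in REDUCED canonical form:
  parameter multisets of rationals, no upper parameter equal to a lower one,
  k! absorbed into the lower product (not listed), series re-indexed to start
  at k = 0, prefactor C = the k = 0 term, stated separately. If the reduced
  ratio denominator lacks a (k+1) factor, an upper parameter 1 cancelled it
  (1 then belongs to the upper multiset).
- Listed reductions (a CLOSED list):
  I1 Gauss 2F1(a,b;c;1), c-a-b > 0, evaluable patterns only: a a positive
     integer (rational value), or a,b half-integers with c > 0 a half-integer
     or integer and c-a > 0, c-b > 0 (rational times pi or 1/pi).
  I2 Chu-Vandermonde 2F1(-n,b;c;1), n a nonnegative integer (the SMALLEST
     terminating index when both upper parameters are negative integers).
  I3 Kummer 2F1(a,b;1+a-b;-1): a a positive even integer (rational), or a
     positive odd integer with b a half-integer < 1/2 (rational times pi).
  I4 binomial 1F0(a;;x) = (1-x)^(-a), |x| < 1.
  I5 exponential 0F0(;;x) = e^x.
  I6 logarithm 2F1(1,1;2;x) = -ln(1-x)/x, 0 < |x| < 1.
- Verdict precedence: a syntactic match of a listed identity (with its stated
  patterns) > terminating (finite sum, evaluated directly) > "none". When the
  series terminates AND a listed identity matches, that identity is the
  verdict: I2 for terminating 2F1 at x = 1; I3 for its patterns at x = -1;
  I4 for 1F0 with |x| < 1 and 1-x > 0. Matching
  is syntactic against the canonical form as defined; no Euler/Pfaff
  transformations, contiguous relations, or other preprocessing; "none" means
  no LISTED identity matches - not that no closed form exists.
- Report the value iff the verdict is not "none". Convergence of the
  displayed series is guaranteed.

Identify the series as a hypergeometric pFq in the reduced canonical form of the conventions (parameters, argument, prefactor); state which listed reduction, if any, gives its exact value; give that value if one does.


Key observation: x = (-1/2) and the lower running product (C = 5/6) is a rising factorial.
Ratio: r(k) = (-1/2) * (k-1/2) (k-1/3) (k-1/5) / [(k+1/3) (k+3) (k+1)] ; factor over Q: parameters, x = (-1/2), and C = 5/6.

Reduced: x = -1/2, 3F2, upper = {-1/2, -1/3, -1/5}, lower = {1/3, 3}, C = 5/6. Verdict: none (x = -1/2): each listed identity misses the multisets {-1/2, -1/3, -1/5} ; {1/3, 3}.
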